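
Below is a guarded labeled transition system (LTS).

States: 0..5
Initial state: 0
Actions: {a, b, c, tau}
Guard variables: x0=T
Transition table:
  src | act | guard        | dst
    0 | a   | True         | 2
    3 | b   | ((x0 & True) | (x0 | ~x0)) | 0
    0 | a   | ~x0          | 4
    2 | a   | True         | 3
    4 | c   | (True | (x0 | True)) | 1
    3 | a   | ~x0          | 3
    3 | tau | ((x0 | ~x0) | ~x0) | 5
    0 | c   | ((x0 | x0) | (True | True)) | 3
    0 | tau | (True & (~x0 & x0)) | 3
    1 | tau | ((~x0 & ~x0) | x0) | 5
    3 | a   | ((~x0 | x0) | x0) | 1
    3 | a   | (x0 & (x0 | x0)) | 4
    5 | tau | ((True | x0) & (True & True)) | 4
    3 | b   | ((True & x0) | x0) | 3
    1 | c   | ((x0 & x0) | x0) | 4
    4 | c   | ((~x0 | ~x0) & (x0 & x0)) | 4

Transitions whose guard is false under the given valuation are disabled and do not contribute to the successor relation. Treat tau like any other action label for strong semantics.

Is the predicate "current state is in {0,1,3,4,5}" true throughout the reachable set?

Allowed set {0,1,3,4,5}
R = {0,1,2,3,4,5}
  0: safe
  1: safe
  2: ✗ unsafe
  3: safe
  4: safe
  5: safe
witness against invariant: a → 2

Answer: INVARIANT VIOLATED at state 2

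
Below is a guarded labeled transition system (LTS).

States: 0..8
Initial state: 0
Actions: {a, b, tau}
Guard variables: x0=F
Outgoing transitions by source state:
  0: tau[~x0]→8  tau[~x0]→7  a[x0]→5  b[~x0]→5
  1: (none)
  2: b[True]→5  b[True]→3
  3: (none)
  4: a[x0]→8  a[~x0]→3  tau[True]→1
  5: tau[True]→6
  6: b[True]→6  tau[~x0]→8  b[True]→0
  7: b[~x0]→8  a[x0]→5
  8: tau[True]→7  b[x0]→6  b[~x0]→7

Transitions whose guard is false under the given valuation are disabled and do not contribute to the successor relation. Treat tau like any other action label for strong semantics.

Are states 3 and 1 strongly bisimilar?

Refine partition for ~:
  round 0: {{0,1,2,3,4,5,6,7,8}}
  round 1: {{0,6,8},{1,3},{2,7},{4},{5}}
  round 2: {{0},{1,3},{2},{4},{5},{6},{7},{8}}
stable after 3 split(s): 8 block(s)
3∈{1,3}, 1∈{1,3}

Answer: BISIMILAR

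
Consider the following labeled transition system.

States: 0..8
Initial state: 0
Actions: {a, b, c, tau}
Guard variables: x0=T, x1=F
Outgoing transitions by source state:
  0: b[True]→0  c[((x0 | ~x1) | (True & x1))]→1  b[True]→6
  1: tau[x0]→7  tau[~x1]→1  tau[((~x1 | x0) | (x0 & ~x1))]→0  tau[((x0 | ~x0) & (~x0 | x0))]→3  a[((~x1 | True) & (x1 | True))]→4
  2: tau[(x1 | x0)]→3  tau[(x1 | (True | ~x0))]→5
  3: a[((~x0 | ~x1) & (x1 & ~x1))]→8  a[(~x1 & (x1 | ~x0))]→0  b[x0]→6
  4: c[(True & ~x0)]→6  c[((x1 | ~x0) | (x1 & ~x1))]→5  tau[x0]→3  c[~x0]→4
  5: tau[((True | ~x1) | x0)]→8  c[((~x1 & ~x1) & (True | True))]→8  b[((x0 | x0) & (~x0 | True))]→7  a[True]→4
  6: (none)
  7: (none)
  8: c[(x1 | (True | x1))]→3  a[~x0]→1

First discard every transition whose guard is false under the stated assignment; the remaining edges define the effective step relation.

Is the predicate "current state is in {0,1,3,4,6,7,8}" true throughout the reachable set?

Inv-set: {0,1,3,4,6,7,8}
Reach set: {0,1,3,4,6,7}
  0: safe
  1: safe
  3: safe
  4: safe
  6: safe
  7: safe

Answer: INVARIANT HOLDS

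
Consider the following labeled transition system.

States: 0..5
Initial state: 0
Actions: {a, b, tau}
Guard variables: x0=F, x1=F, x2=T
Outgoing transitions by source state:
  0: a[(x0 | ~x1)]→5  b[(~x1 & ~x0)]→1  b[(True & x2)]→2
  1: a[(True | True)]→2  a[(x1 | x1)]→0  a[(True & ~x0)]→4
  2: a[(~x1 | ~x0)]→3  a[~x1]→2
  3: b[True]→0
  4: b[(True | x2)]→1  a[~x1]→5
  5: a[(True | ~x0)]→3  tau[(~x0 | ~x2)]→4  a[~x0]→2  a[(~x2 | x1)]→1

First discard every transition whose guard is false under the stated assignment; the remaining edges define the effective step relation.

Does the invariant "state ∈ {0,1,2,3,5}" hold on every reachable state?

Allowed set {0,1,2,3,5}
Reachable = {0,1,2,3,4,5}
  0: ✓
  1: ✓
  2: ✓
  3: ✓
  4: outside
  5: ✓
witness against invariant: a·tau → 4

Answer: INVARIANT VIOLATED at state 4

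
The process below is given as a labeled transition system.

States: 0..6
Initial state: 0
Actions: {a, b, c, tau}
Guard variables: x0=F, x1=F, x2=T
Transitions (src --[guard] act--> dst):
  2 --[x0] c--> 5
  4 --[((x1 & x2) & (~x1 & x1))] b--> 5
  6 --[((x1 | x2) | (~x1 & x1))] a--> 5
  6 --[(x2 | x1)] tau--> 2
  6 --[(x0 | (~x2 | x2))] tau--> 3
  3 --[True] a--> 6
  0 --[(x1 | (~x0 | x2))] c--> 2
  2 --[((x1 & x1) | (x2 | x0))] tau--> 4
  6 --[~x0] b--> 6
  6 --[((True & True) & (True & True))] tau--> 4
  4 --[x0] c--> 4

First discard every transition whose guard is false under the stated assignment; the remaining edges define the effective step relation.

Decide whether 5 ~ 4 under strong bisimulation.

Compute ~ classes (split until stable):
  round 0: {{0,1,2,3,4,5,6}}
  round 1: {{0},{1,4,5},{2},{3},{6}}
5 equivalence class(es) (converged in 2)
class of 5: {1,4,5}; class of 4: {1,4,5}

Answer: BISIMILAR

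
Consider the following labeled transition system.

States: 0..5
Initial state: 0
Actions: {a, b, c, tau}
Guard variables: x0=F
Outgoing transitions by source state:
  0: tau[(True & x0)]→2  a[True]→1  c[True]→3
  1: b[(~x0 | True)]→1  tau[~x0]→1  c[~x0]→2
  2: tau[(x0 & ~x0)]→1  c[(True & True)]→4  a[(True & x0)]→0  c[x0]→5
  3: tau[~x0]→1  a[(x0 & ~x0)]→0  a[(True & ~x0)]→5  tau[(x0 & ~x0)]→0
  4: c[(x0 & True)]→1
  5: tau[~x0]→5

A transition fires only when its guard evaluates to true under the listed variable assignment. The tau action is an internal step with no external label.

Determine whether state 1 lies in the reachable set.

Answer: REACHABLE

Working:
Guard filter leaves 9 enabled edge(s).
depth 0: {0}
depth 1: {1,3}  total {0,1,3}
depth 2: {2,5}  total {0,1,2,3,5}
depth 3: {4}  total {0,1,2,3,4,5}
R = {0,1,2,3,4,5}
Path to 1: a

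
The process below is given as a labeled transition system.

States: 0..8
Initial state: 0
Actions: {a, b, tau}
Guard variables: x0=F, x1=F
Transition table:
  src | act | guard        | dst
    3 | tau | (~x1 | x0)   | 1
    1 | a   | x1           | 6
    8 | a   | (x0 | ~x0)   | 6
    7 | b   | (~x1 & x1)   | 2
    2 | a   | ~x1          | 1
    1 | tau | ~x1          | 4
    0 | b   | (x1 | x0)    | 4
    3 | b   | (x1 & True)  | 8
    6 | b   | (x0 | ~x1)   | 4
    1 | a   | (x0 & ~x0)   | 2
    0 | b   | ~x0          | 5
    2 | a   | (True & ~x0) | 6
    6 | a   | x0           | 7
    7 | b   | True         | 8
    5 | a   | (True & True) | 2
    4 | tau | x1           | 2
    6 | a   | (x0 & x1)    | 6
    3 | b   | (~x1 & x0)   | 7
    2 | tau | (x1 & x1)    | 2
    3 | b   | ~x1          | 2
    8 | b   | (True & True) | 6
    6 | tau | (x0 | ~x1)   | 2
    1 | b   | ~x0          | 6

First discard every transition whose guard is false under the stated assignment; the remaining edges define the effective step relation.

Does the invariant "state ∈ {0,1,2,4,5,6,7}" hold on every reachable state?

Answer: INVARIANT HOLDS

Trace:
Inv-set: {0,1,2,4,5,6,7}
Reach set: {0,1,2,4,5,6}
  0: ✓
  1: ✓
  2: ✓
  4: ✓
  5: ✓
  6: ✓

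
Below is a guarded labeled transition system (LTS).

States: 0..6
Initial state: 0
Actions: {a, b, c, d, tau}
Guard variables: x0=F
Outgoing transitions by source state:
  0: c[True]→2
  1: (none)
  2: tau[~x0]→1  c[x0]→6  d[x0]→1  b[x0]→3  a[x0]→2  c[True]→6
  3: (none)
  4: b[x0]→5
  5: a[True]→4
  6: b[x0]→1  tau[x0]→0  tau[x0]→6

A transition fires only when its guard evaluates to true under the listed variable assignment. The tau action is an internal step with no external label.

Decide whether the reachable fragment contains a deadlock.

R = {0,1,2,6}
  0: c→2  [1 out]
  1: ∅  [deadlock]
  2: c→6  tau→1  [2 out]
  6: ∅  [deadlock]
trace reaching 1: c·tau

Answer: DEADLOCK at state 1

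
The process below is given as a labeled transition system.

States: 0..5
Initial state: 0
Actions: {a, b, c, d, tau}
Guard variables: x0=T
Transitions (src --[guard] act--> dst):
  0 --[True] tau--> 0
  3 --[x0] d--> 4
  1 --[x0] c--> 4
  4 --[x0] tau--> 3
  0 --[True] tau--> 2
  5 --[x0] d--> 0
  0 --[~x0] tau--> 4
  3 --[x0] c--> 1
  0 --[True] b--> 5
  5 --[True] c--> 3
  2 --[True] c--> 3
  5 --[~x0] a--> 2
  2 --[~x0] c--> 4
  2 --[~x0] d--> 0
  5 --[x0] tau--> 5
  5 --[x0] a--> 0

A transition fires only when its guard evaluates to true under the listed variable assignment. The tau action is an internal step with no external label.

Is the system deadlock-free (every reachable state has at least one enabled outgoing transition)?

Answer: DEADLOCK-FREE

Trace:
R = {0,1,2,3,4,5}
  0: b→5  tau→0  tau→2  [deg 3]
  1: c→4  [deg 1]
  2: c→3  [deg 1]
  3: c→1  d→4  [deg 2]
  4: tau→3  [deg 1]
  5: a→0  c→3  d→0  tau→5  [deg 4]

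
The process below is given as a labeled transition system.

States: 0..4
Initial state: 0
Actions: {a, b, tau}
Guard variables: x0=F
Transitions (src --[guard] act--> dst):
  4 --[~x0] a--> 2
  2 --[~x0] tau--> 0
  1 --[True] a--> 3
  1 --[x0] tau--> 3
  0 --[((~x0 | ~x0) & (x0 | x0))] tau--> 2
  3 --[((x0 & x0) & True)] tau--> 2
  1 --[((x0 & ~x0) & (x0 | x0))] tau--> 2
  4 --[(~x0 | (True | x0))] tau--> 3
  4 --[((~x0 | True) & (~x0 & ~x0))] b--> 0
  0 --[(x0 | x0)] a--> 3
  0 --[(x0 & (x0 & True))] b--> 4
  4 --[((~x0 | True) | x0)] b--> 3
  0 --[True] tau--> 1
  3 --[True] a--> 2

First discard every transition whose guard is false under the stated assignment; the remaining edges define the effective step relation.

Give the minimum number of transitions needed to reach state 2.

Answer: 3

Working:
Layered search for 2:
  depth 0: {0}
  depth 1: {1}
  depth 2: {3}
  depth 3: {2}
depth(2)=3, e.g. tau·a·a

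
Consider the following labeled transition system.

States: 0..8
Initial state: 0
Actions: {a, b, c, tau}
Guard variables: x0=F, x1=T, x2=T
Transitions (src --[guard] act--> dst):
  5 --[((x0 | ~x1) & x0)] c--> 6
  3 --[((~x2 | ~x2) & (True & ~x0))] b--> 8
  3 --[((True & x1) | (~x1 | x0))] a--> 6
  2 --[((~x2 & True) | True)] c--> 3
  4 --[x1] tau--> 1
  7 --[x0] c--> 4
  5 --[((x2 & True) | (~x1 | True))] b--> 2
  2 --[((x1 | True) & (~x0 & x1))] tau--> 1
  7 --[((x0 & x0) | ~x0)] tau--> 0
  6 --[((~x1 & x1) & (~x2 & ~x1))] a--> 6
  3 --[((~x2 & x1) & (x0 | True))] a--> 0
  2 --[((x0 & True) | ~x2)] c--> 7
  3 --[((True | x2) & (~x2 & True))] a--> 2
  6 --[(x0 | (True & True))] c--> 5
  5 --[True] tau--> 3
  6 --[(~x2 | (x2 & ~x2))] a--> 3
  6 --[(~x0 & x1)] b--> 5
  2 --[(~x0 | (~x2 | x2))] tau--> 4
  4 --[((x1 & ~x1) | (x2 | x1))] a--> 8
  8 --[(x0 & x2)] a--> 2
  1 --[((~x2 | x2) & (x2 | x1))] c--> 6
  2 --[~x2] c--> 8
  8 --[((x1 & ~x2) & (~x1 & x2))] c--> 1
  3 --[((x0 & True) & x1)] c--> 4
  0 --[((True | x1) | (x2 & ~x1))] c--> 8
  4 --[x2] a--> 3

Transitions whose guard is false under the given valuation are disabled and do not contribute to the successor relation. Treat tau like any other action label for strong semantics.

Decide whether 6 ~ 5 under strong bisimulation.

Answer: NOT BISIMILAR

Analysis:
Refine partition for ~:
  π0 = {{0,1,2,3,4,5,6,7,8}}
  π1 = {{0,1},{2},{3},{4},{5},{6},{7},{8}}
  π2 = {{0},{1},{2},{3},{4},{5},{6},{7},{8}}
stable after 3 split(s): 9 block(s)
6∈{6}, 5∈{5}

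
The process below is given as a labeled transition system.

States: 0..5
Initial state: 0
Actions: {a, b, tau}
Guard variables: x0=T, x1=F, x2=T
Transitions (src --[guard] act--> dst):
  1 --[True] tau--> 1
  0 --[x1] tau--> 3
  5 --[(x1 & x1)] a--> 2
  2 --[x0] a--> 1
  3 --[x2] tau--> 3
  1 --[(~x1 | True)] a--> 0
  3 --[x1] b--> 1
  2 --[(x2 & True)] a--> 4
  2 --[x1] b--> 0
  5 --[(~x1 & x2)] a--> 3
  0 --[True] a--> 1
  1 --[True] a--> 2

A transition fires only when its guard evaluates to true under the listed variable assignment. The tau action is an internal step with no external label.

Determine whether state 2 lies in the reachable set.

After dropping false guards: 8 live edges.
depth 0: {0}
depth 1: {1}  total {0,1}
depth 2: {2}  total {0,1,2}
depth 3: {4}  total {0,1,2,4}
Reach set: {0,1,2,4}
Path to 2: a·a

Answer: REACHABLE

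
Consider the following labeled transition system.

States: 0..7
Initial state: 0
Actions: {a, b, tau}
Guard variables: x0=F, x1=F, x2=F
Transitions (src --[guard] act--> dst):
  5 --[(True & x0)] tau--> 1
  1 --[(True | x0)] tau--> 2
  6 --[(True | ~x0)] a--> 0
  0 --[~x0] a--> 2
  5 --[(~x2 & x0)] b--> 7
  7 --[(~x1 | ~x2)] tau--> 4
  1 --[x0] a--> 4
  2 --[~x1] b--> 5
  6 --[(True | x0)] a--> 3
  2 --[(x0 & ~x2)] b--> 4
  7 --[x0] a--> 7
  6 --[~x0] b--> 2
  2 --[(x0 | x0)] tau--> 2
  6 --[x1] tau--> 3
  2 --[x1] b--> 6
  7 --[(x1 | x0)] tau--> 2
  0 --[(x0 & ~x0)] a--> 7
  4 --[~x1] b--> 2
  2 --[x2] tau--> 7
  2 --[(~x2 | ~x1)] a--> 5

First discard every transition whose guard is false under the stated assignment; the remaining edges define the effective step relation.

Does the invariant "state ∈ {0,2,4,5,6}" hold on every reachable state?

Allowed set {0,2,4,5,6}
Reachable = {0,2,5}
  0: safe
  2: safe
  5: safe

Answer: INVARIANT HOLDS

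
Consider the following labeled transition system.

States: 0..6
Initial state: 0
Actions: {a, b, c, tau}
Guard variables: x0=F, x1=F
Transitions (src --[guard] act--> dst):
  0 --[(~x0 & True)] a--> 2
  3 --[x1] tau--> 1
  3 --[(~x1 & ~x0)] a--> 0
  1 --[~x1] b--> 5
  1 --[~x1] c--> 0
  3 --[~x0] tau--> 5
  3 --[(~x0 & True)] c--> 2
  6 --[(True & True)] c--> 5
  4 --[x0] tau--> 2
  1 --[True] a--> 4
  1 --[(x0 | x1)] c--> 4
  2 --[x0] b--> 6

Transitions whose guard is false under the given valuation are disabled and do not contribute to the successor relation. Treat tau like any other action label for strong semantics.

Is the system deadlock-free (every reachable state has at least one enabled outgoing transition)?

R = {0,2}
  0: a→2  [1 out]
  2: ∅  [deadlock]
witness 2: a

Answer: DEADLOCK at state 2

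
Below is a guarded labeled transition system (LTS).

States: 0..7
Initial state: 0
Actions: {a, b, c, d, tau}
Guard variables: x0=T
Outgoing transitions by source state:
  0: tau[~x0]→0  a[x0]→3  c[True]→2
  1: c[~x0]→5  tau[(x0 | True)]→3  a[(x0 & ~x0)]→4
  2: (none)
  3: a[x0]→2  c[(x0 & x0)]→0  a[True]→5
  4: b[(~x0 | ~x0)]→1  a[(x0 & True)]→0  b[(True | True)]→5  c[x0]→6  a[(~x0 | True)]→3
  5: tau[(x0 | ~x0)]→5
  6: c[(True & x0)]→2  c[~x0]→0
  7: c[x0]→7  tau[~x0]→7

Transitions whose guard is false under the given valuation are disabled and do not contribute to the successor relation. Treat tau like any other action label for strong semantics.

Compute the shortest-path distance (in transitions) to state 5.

Answer: 2

Analysis:
BFS to 5:
  depth 0: {0}
  depth 1: {2,3}
  depth 2: {5}
5 enters at depth 2; path a·a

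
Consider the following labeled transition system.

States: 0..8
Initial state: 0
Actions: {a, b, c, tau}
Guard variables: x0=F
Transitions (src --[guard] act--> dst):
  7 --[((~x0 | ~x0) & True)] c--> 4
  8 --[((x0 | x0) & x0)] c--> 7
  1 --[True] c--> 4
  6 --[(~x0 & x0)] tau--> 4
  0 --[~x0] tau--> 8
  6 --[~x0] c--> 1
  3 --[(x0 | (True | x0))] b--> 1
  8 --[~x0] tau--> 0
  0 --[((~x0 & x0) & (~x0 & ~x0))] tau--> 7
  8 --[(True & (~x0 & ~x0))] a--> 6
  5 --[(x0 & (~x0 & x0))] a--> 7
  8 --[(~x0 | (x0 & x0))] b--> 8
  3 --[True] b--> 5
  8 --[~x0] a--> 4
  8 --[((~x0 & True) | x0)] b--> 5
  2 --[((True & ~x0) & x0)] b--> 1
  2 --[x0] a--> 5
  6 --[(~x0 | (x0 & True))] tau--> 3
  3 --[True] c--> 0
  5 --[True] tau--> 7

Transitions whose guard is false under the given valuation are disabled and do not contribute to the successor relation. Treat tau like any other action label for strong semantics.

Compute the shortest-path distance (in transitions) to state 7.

Answer: 3

Trace:
BFS to 7:
  depth 0: {0}
  depth 1: {8}
  depth 2: {4,5,6}
  depth 3: {1,3,7}
first hit 7 at d=3 via tau·b·tau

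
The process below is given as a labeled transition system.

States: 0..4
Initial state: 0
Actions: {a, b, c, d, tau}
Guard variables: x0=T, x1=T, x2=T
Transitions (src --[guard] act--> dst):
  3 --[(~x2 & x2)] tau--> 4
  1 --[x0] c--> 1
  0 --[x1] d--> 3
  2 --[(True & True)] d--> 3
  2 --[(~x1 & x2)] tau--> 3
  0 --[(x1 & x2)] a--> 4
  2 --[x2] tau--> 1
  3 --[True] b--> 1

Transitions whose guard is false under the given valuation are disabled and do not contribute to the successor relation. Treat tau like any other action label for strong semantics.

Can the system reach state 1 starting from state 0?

Answer: REACHABLE

Analysis:
After dropping false guards: 6 live edges.
L0 = {0}
L1 = {3,4}  now seen {0,3,4}
L2 = {1}  now seen {0,1,3,4}
Reachable = {0,1,3,4}
witness 1: d·b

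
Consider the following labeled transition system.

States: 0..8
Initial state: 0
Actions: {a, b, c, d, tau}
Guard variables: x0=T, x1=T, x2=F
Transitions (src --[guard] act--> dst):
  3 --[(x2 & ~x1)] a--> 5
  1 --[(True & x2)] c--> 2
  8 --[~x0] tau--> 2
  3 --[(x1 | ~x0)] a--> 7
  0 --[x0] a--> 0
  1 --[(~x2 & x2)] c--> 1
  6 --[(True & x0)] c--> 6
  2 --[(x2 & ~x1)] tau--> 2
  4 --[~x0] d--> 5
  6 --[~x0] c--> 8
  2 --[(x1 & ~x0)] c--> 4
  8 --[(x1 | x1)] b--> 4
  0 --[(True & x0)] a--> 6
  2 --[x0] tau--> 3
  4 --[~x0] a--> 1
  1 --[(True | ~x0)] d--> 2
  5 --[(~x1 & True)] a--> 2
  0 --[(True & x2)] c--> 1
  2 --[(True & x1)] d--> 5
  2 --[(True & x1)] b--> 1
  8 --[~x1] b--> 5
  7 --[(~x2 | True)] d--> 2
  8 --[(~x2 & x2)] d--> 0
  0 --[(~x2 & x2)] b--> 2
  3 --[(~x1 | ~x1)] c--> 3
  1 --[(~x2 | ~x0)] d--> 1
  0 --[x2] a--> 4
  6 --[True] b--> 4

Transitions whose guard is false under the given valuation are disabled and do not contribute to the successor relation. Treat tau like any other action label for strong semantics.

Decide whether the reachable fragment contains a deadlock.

Answer: DEADLOCK at state 4

Working:
Reach set: {0,4,6}
  0: a→0  a→6  [deg 2]
  4: ∅  [deadlock]
  6: b→4  c→6  [deg 2]
Path to 4: a·b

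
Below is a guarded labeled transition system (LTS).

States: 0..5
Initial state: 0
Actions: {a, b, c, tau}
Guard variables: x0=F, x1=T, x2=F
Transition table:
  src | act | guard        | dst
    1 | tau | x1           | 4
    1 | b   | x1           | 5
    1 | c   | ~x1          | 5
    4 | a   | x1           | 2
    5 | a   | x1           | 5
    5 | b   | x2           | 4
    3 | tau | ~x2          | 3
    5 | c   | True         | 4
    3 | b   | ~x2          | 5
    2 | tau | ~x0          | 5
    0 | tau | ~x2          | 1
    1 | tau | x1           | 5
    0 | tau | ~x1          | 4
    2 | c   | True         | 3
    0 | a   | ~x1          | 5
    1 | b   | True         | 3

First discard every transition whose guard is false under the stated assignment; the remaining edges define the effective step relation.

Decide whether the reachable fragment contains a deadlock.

Reach set: {0,1,2,3,4,5}
  0: tau→1  [1 out]
  1: b→3  b→5  tau→4  tau→5  [4 out]
  2: c→3  tau→5  [2 out]
  3: b→5  tau→3  [2 out]
  4: a→2  [1 out]
  5: a→5  c→4  [2 out]

Answer: DEADLOCK-FREE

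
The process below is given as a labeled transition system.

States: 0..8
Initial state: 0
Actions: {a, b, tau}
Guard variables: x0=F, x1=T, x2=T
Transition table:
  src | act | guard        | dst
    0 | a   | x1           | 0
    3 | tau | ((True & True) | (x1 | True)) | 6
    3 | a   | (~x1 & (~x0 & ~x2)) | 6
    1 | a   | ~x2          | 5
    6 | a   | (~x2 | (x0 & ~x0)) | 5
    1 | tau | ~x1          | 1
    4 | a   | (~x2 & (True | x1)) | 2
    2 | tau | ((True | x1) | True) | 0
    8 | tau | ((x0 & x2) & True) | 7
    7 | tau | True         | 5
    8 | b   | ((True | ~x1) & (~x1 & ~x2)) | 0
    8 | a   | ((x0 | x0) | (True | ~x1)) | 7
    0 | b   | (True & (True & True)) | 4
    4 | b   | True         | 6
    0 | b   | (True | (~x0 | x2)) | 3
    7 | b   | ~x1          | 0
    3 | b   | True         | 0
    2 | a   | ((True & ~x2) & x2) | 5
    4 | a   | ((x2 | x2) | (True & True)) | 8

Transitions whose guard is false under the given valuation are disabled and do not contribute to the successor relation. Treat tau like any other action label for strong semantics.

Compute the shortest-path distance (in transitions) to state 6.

Answer: 2

Trace:
BFS to 6:
  L0 = {0}
  L1 = {3,4}
  L2 = {6,8}
6 enters at depth 2; path b·tau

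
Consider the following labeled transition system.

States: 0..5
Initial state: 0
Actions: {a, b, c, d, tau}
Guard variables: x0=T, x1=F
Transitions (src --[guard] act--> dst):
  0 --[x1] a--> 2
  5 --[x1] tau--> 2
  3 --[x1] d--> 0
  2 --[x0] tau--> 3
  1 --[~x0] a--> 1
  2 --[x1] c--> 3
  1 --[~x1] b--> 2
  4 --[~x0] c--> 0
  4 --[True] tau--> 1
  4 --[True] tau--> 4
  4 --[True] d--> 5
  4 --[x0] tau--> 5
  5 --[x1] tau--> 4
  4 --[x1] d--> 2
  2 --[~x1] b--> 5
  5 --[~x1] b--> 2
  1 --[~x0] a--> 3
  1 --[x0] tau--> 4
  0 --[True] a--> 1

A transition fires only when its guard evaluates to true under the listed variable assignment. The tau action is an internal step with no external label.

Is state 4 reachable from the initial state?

Answer: REACHABLE

Working:
10 transition(s) survive guard evaluation.
depth 0: {0}
depth 1: {1}  cumulative {0,1}
depth 2: {2,4}  cumulative {0,1,2,4}
depth 3: {3,5}  cumulative {0,1,2,3,4,5}
R = {0,1,2,3,4,5}
trace reaching 4: a·tau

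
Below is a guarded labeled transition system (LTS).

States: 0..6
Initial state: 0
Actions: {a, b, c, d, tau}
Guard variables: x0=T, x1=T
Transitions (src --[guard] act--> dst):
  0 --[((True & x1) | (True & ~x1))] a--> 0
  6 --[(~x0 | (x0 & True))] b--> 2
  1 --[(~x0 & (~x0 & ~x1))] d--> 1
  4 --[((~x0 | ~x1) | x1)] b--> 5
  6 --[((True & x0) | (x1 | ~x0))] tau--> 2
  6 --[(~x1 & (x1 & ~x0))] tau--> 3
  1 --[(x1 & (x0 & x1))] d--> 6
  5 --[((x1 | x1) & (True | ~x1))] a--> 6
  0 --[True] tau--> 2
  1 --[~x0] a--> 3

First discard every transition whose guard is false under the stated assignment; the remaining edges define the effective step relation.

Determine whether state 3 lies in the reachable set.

Answer: UNREACHABLE

Analysis:
7 transition(s) survive guard evaluation.
L0 = {0}
L1 = {2}  now seen {0,2}
R = {0,2}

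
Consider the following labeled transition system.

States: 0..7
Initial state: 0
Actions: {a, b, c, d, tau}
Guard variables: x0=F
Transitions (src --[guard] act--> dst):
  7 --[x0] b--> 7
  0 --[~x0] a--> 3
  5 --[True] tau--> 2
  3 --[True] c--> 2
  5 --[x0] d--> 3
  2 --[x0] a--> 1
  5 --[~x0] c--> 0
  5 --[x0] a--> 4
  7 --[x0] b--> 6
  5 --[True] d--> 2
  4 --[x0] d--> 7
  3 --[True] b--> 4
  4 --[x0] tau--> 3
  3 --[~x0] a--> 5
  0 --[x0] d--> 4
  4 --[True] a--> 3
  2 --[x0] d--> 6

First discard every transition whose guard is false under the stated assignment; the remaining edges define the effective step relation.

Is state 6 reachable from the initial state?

8 transition(s) survive guard evaluation.
depth 0: {0}
depth 1: {3}  cumulative {0,3}
depth 2: {2,4,5}  cumulative {0,2,3,4,5}
Reachable = {0,2,3,4,5}

Answer: UNREACHABLE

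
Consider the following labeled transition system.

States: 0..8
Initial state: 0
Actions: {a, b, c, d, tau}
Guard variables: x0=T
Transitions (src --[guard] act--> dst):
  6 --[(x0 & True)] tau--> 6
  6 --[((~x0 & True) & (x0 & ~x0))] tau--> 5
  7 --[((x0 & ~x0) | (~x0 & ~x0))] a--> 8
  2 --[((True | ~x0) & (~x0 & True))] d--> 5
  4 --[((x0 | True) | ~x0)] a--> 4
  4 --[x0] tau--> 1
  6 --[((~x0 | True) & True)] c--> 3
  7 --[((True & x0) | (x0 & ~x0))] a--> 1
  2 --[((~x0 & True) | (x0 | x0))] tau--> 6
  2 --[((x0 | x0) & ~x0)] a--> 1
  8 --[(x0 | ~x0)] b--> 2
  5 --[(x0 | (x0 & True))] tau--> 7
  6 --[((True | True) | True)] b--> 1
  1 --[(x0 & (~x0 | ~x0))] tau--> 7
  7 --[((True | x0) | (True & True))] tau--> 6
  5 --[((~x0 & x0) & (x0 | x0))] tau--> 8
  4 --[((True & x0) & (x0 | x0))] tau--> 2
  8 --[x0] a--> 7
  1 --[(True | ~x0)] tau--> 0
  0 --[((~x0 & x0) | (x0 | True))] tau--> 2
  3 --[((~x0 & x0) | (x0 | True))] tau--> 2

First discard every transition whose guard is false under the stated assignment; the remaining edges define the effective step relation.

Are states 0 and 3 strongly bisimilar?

Answer: BISIMILAR

Working:
Compute ~ classes (split until stable):
  P[0] = {{0,1,2,3,4,5,6,7,8}}
  P[1] = {{0,1,2,3,5},{4,7},{6},{8}}
  P[2] = {{0,1,3},{2},{4},{5},{6},{7},{8}}
  P[3] = {{0,3},{1},{2},{4},{5},{6},{7},{8}}
8 equivalence class(es) (converged in 4)
0∈{0,3}, 3∈{0,3}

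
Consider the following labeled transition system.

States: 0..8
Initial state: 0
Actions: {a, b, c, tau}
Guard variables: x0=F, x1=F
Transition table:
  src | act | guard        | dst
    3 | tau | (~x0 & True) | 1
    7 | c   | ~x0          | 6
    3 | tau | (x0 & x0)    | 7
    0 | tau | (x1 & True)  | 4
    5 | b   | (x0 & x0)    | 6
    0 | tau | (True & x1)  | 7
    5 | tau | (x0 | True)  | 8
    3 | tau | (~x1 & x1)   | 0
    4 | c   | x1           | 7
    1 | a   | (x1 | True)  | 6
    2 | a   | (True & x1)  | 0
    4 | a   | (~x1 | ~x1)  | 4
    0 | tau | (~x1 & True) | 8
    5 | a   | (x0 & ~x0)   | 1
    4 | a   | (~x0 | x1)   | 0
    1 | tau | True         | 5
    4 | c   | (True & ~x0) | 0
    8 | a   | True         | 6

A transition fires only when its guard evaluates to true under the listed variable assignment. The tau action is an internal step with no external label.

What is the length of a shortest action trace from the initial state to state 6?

Answer: 2

Analysis:
BFS to 6:
  L0 = {0}
  L1 = {8}
  L2 = {6}
depth(6)=2, e.g. tau·a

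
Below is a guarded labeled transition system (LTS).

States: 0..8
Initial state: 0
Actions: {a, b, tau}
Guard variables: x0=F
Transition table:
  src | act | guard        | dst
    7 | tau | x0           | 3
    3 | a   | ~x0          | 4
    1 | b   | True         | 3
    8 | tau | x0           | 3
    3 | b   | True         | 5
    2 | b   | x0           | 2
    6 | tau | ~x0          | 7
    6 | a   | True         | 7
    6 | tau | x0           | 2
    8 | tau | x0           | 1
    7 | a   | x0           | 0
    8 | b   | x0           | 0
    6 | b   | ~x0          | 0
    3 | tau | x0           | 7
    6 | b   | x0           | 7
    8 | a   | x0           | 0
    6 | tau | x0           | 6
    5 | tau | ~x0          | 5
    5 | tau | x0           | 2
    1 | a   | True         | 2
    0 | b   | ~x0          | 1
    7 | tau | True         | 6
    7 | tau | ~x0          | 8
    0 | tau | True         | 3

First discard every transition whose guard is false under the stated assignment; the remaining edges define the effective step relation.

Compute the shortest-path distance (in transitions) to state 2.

Breadth-first toward 2:
  Layer 0: {0}
  Layer 1: {1,3}
  Layer 2: {2,4,5}
depth(2)=2, e.g. b·a

Answer: 2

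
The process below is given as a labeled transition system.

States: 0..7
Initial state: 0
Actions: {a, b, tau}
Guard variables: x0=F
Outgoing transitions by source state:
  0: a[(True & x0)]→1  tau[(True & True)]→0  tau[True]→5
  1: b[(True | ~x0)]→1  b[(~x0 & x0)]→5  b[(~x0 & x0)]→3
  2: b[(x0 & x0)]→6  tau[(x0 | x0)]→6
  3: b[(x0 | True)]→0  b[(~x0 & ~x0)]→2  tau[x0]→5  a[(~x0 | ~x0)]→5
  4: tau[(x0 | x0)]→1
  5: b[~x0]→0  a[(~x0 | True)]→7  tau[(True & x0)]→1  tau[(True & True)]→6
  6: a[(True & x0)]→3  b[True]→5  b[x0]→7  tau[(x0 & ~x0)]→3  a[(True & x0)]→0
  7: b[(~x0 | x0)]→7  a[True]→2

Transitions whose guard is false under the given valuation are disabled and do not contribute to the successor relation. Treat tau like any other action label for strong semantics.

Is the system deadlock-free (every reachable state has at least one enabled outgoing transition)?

R = {0,2,5,6,7}
  0: tau→0  tau→5  [deg 2]
  2: ∅  [STUCK]
  5: a→7  b→0  tau→6  [deg 3]
  6: b→5  [deg 1]
  7: a→2  b→7  [deg 2]
trace reaching 2: tau·a·a

Answer: DEADLOCK at state 2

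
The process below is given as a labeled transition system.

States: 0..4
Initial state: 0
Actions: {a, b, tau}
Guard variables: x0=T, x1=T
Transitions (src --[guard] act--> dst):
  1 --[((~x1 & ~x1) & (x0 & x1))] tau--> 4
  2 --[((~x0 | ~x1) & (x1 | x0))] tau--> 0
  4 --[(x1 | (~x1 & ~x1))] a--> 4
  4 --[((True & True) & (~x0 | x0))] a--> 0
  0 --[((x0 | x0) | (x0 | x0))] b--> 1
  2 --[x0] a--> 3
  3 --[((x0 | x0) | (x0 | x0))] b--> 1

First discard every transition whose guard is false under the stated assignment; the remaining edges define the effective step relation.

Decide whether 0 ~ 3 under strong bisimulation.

Answer: BISIMILAR

Trace:
Compute ~ classes (split until stable):
  round 0: {{0,1,2,3,4}}
  round 1: {{0,3},{1},{2,4}}
  round 2: {{0,3},{1},{2},{4}}
stable after 3 split(s): 4 block(s)
[0]={0,3}  [3]={0,3}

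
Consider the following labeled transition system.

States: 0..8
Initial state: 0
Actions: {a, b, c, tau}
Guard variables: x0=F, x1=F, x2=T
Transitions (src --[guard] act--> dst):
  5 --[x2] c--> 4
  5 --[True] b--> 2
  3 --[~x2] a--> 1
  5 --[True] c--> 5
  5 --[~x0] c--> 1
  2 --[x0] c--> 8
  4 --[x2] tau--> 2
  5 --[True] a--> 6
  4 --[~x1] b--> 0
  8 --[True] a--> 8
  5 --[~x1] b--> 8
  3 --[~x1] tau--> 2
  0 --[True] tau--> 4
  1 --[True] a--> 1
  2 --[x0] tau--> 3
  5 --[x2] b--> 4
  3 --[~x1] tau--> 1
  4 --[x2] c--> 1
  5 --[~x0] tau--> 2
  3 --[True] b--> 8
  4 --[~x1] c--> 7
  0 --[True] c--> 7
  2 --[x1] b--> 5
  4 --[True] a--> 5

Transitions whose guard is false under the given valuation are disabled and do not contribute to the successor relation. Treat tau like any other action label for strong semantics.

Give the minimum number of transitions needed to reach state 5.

Answer: 2

Analysis:
BFS to 5:
  Layer 0: {0}
  Layer 1: {4,7}
  Layer 2: {1,2,5}
first hit 5 at d=2 via tau·a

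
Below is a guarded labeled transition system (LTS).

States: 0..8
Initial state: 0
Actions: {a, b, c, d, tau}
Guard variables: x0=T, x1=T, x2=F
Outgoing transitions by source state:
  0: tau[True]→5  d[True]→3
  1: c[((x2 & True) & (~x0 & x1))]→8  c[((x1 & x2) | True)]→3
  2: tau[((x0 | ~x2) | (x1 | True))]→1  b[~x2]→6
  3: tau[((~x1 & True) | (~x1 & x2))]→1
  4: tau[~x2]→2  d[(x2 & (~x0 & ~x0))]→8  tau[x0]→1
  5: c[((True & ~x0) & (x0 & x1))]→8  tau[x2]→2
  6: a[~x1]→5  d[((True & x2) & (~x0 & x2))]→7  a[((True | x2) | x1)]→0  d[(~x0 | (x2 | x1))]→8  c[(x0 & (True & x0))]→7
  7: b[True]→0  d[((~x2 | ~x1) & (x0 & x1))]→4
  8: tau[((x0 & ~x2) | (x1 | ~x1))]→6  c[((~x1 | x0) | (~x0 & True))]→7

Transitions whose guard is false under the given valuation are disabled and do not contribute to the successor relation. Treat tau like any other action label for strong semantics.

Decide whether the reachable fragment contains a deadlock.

Answer: DEADLOCK at state 3

Analysis:
Reach set: {0,3,5}
  0: d→3  tau→5  [deg 2]
  3: ∅  [STUCK]
  5: ∅  [STUCK]
Path to 3: d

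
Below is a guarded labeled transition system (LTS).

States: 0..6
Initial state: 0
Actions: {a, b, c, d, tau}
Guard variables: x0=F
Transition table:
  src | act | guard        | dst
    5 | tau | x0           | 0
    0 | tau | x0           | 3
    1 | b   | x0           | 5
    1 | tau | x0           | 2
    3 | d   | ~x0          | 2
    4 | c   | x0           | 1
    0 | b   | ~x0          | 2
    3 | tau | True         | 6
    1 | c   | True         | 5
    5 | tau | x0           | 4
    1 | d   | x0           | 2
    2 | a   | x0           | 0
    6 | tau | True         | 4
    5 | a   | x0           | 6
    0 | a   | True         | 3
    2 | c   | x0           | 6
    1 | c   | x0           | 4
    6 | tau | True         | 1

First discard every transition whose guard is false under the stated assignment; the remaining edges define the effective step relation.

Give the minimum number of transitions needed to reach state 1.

Layered search for 1:
  L0 = {0}
  L1 = {2,3}
  L2 = {6}
  L3 = {1,4}
depth(1)=3, e.g. a·tau·tau

Answer: 3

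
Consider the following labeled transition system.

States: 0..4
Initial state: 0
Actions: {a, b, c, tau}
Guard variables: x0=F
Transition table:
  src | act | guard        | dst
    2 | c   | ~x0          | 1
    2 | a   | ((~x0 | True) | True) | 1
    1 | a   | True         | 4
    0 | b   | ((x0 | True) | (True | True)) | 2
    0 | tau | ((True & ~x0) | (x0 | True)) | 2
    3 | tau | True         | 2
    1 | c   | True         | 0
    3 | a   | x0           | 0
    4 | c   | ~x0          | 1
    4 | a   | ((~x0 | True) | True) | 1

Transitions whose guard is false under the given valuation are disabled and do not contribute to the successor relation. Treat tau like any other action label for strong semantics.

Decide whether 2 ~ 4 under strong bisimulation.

Answer: BISIMILAR

Working:
Compute ~ classes (split until stable):
  round 0: {{0,1,2,3,4}}
  round 1: {{0},{1,2,4},{3}}
  round 2: {{0},{1},{2,4},{3}}
Fixed point at round 3; 4 class(es).
[2]={2,4}  [4]={2,4}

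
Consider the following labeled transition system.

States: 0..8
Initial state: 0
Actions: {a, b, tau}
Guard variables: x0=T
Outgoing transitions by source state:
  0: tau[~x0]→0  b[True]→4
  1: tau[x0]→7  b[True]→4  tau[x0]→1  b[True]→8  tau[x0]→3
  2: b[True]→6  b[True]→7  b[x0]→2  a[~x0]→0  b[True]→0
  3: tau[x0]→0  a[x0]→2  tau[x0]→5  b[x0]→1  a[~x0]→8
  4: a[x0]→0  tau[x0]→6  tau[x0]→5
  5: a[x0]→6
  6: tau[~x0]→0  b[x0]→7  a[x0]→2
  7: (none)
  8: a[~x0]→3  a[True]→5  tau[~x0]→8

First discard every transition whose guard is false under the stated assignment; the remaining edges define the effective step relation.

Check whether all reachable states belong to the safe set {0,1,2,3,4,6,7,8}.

Inv-set: {0,1,2,3,4,6,7,8}
Reachable = {0,2,4,5,6,7}
  0: ok
  2: ok
  4: ok
  5: outside
  6: ok
  7: ok
reach 5 via b·tau — violates

Answer: INVARIANT VIOLATED at state 5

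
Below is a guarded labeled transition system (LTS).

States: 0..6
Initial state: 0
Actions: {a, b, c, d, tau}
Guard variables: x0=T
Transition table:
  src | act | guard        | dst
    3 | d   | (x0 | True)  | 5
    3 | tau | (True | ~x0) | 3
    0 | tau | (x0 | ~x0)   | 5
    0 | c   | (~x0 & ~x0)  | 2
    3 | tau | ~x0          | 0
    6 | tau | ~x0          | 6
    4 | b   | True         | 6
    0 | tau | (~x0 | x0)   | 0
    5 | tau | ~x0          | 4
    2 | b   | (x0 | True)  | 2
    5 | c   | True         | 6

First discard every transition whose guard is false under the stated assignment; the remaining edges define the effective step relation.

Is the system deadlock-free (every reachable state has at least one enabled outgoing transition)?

R = {0,5,6}
  0: tau→0  tau→5  [2 out]
  5: c→6  [1 out]
  6: ∅  [no exit]
witness 6: tau·c

Answer: DEADLOCK at state 6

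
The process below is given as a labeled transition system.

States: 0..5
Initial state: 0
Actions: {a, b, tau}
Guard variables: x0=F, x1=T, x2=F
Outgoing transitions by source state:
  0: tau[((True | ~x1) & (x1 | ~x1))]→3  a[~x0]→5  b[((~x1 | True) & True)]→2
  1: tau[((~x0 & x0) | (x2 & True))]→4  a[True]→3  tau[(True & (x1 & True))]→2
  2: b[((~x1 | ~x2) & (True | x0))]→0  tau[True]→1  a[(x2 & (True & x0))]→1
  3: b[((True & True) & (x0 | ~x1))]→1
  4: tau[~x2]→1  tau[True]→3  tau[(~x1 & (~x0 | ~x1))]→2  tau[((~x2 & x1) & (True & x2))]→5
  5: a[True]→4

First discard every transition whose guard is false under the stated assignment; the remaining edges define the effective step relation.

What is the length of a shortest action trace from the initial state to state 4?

Layered search for 4:
  depth 0: {0}
  depth 1: {2,3,5}
  depth 2: {1,4}
first hit 4 at d=2 via a·a

Answer: 2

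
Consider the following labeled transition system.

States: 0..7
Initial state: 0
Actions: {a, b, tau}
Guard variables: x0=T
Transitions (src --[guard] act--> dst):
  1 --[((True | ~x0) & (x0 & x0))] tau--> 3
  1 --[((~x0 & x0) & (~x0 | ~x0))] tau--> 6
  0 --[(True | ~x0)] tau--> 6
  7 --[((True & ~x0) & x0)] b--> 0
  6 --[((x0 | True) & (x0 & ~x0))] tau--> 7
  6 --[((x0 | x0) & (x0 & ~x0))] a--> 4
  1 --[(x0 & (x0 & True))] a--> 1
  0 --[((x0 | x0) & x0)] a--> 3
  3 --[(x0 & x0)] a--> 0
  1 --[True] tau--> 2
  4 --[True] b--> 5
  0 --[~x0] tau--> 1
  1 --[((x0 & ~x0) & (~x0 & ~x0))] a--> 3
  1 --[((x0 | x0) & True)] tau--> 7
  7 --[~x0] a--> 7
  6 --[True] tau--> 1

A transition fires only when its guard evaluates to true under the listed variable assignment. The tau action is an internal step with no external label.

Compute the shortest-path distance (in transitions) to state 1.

Answer: 2

Trace:
Breadth-first toward 1:
  L0 = {0}
  L1 = {3,6}
  L2 = {1}
depth(1)=2, e.g. tau·tau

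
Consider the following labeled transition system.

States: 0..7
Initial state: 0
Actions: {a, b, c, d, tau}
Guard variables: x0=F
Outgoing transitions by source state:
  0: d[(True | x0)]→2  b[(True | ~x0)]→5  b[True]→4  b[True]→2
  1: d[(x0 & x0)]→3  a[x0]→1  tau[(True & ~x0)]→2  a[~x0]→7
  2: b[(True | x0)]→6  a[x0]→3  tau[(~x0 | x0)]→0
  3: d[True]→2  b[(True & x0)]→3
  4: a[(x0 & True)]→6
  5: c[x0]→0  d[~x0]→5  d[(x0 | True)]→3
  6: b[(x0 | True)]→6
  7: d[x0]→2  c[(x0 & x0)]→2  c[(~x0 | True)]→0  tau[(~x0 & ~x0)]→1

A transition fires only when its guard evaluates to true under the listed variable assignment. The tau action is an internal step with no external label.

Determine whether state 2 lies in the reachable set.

14 transition(s) survive guard evaluation.
L0 = {0}
L1 = {2,4,5}  total {0,2,4,5}
L2 = {3,6}  total {0,2,3,4,5,6}
Reachable = {0,2,3,4,5,6}
Path to 2: d

Answer: REACHABLE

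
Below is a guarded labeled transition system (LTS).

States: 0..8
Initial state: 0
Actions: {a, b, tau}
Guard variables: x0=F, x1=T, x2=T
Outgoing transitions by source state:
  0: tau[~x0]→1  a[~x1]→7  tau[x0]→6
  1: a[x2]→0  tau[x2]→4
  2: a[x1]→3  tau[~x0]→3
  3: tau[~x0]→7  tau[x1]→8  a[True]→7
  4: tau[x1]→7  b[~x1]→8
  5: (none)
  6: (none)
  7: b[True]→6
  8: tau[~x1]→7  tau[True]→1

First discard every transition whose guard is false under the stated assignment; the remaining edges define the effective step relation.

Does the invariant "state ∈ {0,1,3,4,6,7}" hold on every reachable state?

Inv-set: {0,1,3,4,6,7}
R = {0,1,4,6,7}
  0: ✓
  1: ✓
  4: ✓
  6: ✓
  7: ✓

Answer: INVARIANT HOLDS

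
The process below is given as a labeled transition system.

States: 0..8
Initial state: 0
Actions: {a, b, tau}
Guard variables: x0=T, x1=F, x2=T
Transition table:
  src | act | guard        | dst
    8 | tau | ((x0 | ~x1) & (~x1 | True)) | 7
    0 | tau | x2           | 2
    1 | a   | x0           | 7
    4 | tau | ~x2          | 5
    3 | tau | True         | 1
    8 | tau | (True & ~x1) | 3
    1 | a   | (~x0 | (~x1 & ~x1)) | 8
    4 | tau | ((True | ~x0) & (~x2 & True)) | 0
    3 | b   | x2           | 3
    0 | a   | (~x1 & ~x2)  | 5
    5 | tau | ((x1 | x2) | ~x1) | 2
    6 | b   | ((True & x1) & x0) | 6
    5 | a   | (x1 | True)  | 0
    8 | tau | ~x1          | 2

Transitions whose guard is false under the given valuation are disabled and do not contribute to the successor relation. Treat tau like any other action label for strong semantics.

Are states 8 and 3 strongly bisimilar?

Answer: NOT BISIMILAR

Analysis:
Refine partition for ~:
  P[0] = {{0,1,2,3,4,5,6,7,8}}
  P[1] = {{0,8},{1},{2,4,6,7},{3},{5}}
  P[2] = {{0},{1},{2,4,6,7},{3},{5},{8}}
6 equivalence class(es) (converged in 3)
8∈{8}, 3∈{3}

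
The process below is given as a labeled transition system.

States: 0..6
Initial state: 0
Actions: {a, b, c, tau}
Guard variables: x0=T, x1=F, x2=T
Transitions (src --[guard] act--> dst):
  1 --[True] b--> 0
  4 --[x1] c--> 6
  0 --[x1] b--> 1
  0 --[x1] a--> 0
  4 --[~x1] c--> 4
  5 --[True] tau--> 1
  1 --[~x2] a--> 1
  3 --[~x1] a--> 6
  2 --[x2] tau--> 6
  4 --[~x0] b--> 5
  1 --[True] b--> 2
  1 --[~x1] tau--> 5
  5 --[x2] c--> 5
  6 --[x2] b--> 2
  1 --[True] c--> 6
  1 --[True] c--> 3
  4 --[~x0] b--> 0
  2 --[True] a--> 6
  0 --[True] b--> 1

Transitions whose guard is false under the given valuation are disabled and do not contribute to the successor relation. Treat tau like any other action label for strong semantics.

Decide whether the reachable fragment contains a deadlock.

Answer: DEADLOCK-FREE

Working:
Reach set: {0,1,2,3,5,6}
  0: b→1  [1 exit(s)]
  1: b→0  b→2  c→3  c→6  tau→5  [5 exit(s)]
  2: a→6  tau→6  [2 exit(s)]
  3: a→6  [1 exit(s)]
  5: c→5  tau→1  [2 exit(s)]
  6: b→2  [1 exit(s)]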